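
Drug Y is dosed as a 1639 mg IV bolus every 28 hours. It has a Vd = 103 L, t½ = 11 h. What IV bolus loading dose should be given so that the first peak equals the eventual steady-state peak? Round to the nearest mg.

f = (1/2)^(28/11) ≈ 0.171294; accumulation ratio R = 1/(1−f) ≈ 1.20670.
Loading dose to hit Cmax,ss on first dose: D_load = D_maint·R ≈ 1639 × 1.20670 ≈ 1977.78 mg.

1978 mg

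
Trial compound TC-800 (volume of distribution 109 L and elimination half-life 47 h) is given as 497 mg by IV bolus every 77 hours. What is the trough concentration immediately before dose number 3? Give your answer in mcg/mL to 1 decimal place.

f = (1/2)^(τ/t½) = (1/2)^(77/47) ≈ 0.3212.
C₀ = D/Vd = 497/109 ≈ 4.560 mcg/mL.
Before the 3rd dose, 2 doses have been given. Superposition: Cmin = C₀·(f + f²).
≈ 4.560 × (0.3212 + 0.1032) ≈ 4.560 × 0.4244 ≈ 1.935 mcg/mL.

1.9 mcg/mL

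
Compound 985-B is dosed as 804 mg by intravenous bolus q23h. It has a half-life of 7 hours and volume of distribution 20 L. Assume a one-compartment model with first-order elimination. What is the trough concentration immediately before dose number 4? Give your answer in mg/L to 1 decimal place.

f = (1/2)^(τ/t½) = (1/2)^(23/7) ≈ 0.1025.
C₀ = D/Vd = 804/20 ≈ 40.200 mg/L.
Before the 4th dose, 3 doses have been given. Superposition: Cmin = C₀·(f + f² + … + f^3).
≈ 40.200 × (0.1025 + 0.0105 + 0.0011) ≈ 40.200 × 0.1141 ≈ 4.587 mg/L.

4.6 mg/L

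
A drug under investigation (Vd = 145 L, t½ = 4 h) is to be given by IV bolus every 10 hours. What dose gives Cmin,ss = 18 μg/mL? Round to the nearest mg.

τ/t½ = 10/4 ≈ 2.5, so f = (1/2)^(10/4) ≈ 0.176777.
Cmin,ss = (D/Vd)·f/(1−f), so D = Cmin,ss·Vd·(1−f)/f.
D = 18 × 145 × (1−f)/f ≈ 18 × 145 × 4.65684 ≈ 12154.35 mg.

12154 mg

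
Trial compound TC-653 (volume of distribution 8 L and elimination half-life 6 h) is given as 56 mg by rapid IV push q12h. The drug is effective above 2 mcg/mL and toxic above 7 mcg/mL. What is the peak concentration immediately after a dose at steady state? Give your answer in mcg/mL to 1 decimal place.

The dosing interval is 2 half-lives, so f = 2^(−2) = 0.25.
At steady state, R = 1/(1 − 0.25) = 4/3.
Single-dose peak C₀ = D/Vd = 56/8 = 7 mcg/mL.
Steady-state peak Cmax,ss = C₀·R = 7 × 4/3 ≈ 9.333 mcg/mL.
Peak 9.3 mcg/mL vs MTC 7 mcg/mL: exceeds toxic threshold.

9.3 mcg/mL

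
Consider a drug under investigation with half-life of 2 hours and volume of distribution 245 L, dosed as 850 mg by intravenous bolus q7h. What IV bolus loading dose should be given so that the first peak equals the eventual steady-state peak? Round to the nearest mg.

f = (1/2)^(7/2) ≈ 0.088388; accumulation ratio R = 1/(1−f) ≈ 1.09696.
Loading dose to hit Cmax,ss on first dose: D_load = D_maint·R ≈ 850 × 1.09696 ≈ 932.42 mg.

932 mg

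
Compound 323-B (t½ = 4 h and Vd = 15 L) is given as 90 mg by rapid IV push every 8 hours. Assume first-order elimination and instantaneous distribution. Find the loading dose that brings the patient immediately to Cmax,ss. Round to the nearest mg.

120 mg

f = (1/2)^(8/4) ≈ 0.250000; accumulation ratio R = 1/(1−f) ≈ 1.33333.
Loading dose to hit Cmax,ss on first dose: D_load = D_maint·R ≈ 90 × 1.33333 ≈ 120.00 mg.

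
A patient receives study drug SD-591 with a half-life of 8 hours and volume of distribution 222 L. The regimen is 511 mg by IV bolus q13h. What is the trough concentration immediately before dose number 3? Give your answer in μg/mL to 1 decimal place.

1.0 μg/mL

f = (1/2)^(τ/t½) = (1/2)^(13/8) ≈ 0.3242.
C₀ = D/Vd = 511/222 ≈ 2.302 μg/mL.
Before the 3rd dose, 2 doses have been given. Superposition: Cmin = C₀·(f + f²).
≈ 2.302 × (0.3242 + 0.1051) ≈ 2.302 × 0.4293 ≈ 0.988 μg/mL.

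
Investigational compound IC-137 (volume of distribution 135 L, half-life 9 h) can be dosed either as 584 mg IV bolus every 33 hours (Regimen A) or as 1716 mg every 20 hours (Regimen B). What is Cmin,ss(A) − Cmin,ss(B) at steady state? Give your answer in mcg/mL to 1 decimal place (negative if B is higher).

Regimen A: f = (1/2)^(33/9) ≈ 0.0787; Cmin,ss = (584/135)·f/(1−f) ≈ 0.370 mcg/mL.
Regimen B: f = (1/2)^(20/9) ≈ 0.2143; Cmin,ss = (1716/135)·f/(1−f) ≈ 3.467 mcg/mL.
Difference ≈ 0.370 − 3.467 ≈ -3.097 mcg/mL.

-3.1 mcg/mL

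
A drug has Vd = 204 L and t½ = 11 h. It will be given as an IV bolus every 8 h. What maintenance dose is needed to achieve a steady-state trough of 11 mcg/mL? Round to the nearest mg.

τ/t½ = 8/11 ≈ 0.72727, so f = (1/2)^(8/11) ≈ 0.604045.
Cmin,ss = (D/Vd)·f/(1−f), so D = Cmin,ss·Vd·(1−f)/f.
D = 11 × 204 × (1−f)/f ≈ 11 × 204 × 0.65551 ≈ 1470.96 mg.

1471 mg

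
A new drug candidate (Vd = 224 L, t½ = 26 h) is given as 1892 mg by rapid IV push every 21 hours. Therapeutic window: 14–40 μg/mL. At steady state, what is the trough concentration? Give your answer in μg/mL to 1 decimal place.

τ/t½ = 21/26 ≈ 0.80769, so fraction remaining f = (1/2)^(21/26) ≈ 0.5713.
Single-dose peak C₀ = D/Vd = 1892/224 ≈ 8.446 μg/mL.
Steady-state trough Cmin,ss = C₀·f/(1−f) ≈ 8.446 × 0.5713/0.4287 ≈ 11.255 μg/mL.
Trough 11.3 μg/mL vs MEC 14 μg/mL: subtherapeutic.

11.3 μg/mL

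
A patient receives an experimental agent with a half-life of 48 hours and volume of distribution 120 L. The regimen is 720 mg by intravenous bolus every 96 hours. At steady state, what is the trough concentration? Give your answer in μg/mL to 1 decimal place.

τ = 96 h = 2 half-lives, so f = (1/2)^2 = 0.25.
Accumulation ratio R = 1/(1 − f) = 1/0.75 = 4/3.
Single-dose peak C₀ = D/Vd = 720/120 = 6 μg/mL.
Steady-state peak Cmax,ss = C₀·R = 6 × 4/3 ≈ 8.000 μg/mL.
Steady-state trough Cmin,ss = Cmax,ss·f ≈ 8.000 × 0.25 ≈ 2.000 μg/mL.

2.0 μg/mL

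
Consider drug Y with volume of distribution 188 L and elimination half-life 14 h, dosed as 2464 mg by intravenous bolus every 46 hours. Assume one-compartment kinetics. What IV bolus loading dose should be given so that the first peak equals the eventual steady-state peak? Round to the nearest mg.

f = (1/2)^(46/14) ≈ 0.102542; accumulation ratio R = 1/(1−f) ≈ 1.11426.
Loading dose to hit Cmax,ss on first dose: D_load = D_maint·R ≈ 2464 × 1.11426 ≈ 2745.54 mg.

2746 mg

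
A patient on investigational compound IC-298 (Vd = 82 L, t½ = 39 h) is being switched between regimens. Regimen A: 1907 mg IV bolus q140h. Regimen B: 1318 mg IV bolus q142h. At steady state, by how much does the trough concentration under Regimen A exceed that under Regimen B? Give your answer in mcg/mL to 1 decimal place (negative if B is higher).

0.7 mcg/mL

Regimen A: f = (1/2)^(140/39) ≈ 0.0831; Cmin,ss = (1907/82)·f/(1−f) ≈ 2.108 mcg/mL.
Regimen B: f = (1/2)^(142/39) ≈ 0.0802; Cmin,ss = (1318/82)·f/(1−f) ≈ 1.401 mcg/mL.
Difference ≈ 2.108 − 1.401 ≈ 0.707 mcg/mL.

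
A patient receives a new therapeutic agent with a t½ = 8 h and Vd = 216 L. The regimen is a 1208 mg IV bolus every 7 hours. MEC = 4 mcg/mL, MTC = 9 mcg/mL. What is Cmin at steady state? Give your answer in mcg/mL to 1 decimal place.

6.7 mcg/mL

τ/t½ = 7/8 ≈ 0.875, so fraction remaining f = (1/2)^(7/8) ≈ 0.5453.
At steady state, accumulation factor R = 1/(1 − e^(−kτ)) ≈ 2.1993.
Single-dose peak C₀ = D/Vd = 1208/216 ≈ 5.593 mcg/mL.
Cmax,ss = C₀/(1 − f) ≈ 5.593/0.4547 ≈ 12.300 mcg/mL.
One interval later, Cmin,ss = Cmax,ss·e^(−kτ) ≈ 12.300 × 0.5453 ≈ 6.707 mcg/mL.
Trough 6.7 mcg/mL vs MEC 4 mcg/mL: adequate.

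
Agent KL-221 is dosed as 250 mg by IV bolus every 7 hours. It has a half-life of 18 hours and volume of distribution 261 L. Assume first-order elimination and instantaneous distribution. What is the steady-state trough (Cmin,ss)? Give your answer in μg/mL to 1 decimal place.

3.1 μg/mL

k = ln2/t½ = ln2/18 ≈ 0.038508 h⁻¹; fraction remaining f = e^(−kτ) = e^(−0.038508×7) ≈ 0.7637.
Each bolus raises the concentration by D/Vd = 250/261 ≈ 0.958 μg/mL.
Steady-state trough Cmin,ss = C₀·f/(1−f) ≈ 0.958 × 0.7637/0.2363 ≈ 3.096 μg/mL.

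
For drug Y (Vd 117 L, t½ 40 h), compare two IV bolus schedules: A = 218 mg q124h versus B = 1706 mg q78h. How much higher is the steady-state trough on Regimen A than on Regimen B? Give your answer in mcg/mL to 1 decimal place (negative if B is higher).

-4.8 mcg/mL

Regimen A: f = (1/2)^(124/40) ≈ 0.1166; Cmin,ss = (218/117)·f/(1−f) ≈ 0.246 mcg/mL.
Regimen B: f = (1/2)^(78/40) ≈ 0.2588; Cmin,ss = (1706/117)·f/(1−f) ≈ 5.091 mcg/mL.
Difference ≈ 0.246 − 5.091 ≈ -4.845 mcg/mL.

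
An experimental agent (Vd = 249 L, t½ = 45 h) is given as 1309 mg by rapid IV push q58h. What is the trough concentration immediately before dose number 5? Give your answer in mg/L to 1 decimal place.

f = (1/2)^(τ/t½) = (1/2)^(58/45) ≈ 0.4093.
C₀ = D/Vd = 1309/249 ≈ 5.257 mg/L.
Before the 5th dose, 4 doses have been given. Superposition: Cmin = C₀·(f + f² + … + f^4).
≈ 5.257 × (0.4093 + 0.1675 + 0.0686 + 0.0281) ≈ 5.257 × 0.6735 ≈ 3.541 mg/L.

3.5 mg/L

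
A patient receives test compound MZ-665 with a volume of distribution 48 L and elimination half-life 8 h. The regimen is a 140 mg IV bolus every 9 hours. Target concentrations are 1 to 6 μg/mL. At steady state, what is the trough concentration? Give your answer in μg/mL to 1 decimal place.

k = ln2/t½ = ln2/8 ≈ 0.086643 h⁻¹; fraction remaining f = e^(−kτ) = e^(−0.086643×9) ≈ 0.4585.
Each bolus raises the concentration by D/Vd = 140/48 ≈ 2.917 μg/mL.
Steady-state trough Cmin,ss = C₀·f/(1−f) ≈ 2.917 × 0.4585/0.5415 ≈ 2.470 μg/mL.
Trough 2.5 μg/mL vs MEC 1 μg/mL: adequate.

2.5 μg/mL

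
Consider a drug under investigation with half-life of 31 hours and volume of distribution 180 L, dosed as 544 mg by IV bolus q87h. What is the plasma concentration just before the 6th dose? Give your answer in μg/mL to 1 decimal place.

f = (1/2)^(τ/t½) = (1/2)^(87/31) ≈ 0.1429.
C₀ = D/Vd = 544/180 ≈ 3.022 μg/mL.
Before the 6th dose, 5 doses have been given. Superposition: Cmin = C₀·(f + f² + … + f^5).
≈ 3.022 × (0.1429 + 0.0204 + 0.0029 + 0.0004 + 0.0001) ≈ 3.022 × 0.1667 ≈ 0.504 μg/mL.

0.5 μg/mL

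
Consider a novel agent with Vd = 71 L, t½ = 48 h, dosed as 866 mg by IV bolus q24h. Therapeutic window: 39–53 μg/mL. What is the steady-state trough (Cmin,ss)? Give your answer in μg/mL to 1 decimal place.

29.4 μg/mL

k = ln2/t½ = ln2/48 ≈ 0.014441 h⁻¹; fraction remaining f = e^(−kτ) = e^(−0.014441×24) ≈ 0.7071.
Each bolus raises the concentration by D/Vd = 866/71 ≈ 12.197 μg/mL.
Steady-state trough Cmin,ss = C₀·f/(1−f) ≈ 12.197 × 0.7071/0.2929 ≈ 29.445 μg/mL.
Trough 29.4 μg/mL vs MEC 39 μg/mL: subtherapeutic.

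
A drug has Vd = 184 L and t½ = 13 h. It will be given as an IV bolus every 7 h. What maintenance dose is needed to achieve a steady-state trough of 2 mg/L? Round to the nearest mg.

τ/t½ = 7/13 ≈ 0.53846, so f = (1/2)^(7/13) ≈ 0.688505.
Cmin,ss = (D/Vd)·f/(1−f), so D = Cmin,ss·Vd·(1−f)/f.
D = 2 × 184 × (1−f)/f ≈ 2 × 184 × 0.45242 ≈ 166.49 mg.

166 mg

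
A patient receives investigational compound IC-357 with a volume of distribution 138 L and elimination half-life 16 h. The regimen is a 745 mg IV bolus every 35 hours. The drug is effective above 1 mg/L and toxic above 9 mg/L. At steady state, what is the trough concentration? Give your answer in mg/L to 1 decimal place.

τ/t½ = 35/16 ≈ 2.1875, so fraction remaining f = (1/2)^(35/16) ≈ 0.2195.
Single-dose peak C₀ = D/Vd = 745/138 ≈ 5.399 mg/L.
Steady-state trough Cmin,ss = C₀·f/(1−f) ≈ 5.399 × 0.2195/0.7805 ≈ 1.518 mg/L.
Trough 1.5 mg/L vs MEC 1 mg/L: adequate.

1.5 mg/L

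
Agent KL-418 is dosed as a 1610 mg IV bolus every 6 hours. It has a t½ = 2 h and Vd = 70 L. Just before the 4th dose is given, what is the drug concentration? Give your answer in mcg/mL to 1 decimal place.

f = (1/2)^(τ/t½) = (1/2)^(6/2) ≈ 0.1250.
C₀ = D/Vd = 1610/70 ≈ 23.000 mcg/mL.
Before the 4th dose, 3 doses have been given. Superposition: Cmin = C₀·(f + f² + … + f^3).
≈ 23.000 × (0.1250 + 0.0156 + 0.0020) ≈ 23.000 × 0.1426 ≈ 3.280 mcg/mL.

3.3 mcg/mL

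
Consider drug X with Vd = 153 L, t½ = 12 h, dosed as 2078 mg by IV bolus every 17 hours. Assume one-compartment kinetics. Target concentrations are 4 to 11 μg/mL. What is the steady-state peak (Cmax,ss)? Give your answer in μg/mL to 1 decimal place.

21.7 μg/mL

τ/t½ = 17/12 ≈ 1.4167, so fraction remaining f = (1/2)^(17/12) ≈ 0.3746.
Accumulation ratio R = 1/(1 − f) ≈ 1/0.6254 ≈ 1.5990.
Single-dose peak C₀ = D/Vd = 2078/153 ≈ 13.582 μg/mL.
Steady-state peak Cmax,ss = C₀·R ≈ 13.582 × 1.5990 ≈ 21.718 μg/mL.
Peak 21.7 μg/mL vs MTC 11 μg/mL: exceeds toxic threshold.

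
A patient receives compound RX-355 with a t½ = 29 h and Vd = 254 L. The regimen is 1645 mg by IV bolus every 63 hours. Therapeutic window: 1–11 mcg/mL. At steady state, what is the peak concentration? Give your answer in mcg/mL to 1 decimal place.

τ/t½ = 63/29 ≈ 2.1724, so fraction remaining f = (1/2)^(63/29) ≈ 0.2218.
Accumulation ratio R = 1/(1 − f) ≈ 1/0.7782 ≈ 1.2850.
Single-dose peak C₀ = D/Vd = 1645/254 ≈ 6.476 mcg/mL.
Steady-state peak Cmax,ss = C₀·R ≈ 6.476 × 1.2850 ≈ 8.322 mcg/mL.
Peak 8.3 mcg/mL vs MTC 11 mcg/mL: below toxic threshold.

8.3 mcg/mL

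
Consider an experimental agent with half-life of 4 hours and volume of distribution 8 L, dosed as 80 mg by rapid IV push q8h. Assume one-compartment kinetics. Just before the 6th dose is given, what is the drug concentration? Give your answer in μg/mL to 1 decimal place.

f = (1/2)^(τ/t½) = (1/2)^(8/4) ≈ 0.2500.
C₀ = D/Vd = 80/8 ≈ 10.000 μg/mL.
Before the 6th dose, 5 doses have been given. Superposition: Cmin = C₀·(f + f² + … + f^5).
≈ 10.000 × (0.2500 + 0.0625 + 0.0156 + 0.0039 + 0.0010) ≈ 10.000 × 0.3330 ≈ 3.330 μg/mL.

3.3 μg/mL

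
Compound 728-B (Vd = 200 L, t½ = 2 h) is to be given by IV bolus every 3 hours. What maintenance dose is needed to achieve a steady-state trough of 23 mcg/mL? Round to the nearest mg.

τ/t½ = 3/2 ≈ 1.5, so f = (1/2)^(3/2) ≈ 0.353553.
Cmin,ss = (D/Vd)·f/(1−f), so D = Cmin,ss·Vd·(1−f)/f.
D = 23 × 200 × (1−f)/f ≈ 23 × 200 × 1.82843 ≈ 8410.78 mg.

8411 mg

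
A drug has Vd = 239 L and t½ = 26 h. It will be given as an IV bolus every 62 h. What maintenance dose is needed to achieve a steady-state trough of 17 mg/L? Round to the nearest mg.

17154 mg

τ/t½ = 62/26 ≈ 2.3846, so f = (1/2)^(62/26) ≈ 0.191496.
Cmin,ss = (D/Vd)·f/(1−f), so D = Cmin,ss·Vd·(1−f)/f.
D = 17 × 239 × (1−f)/f ≈ 17 × 239 × 4.22204 ≈ 17154.15 mg.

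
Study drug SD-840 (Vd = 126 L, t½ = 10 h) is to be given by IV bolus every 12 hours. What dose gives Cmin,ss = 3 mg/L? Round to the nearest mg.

τ/t½ = 12/10 ≈ 1.2, so f = (1/2)^(12/10) ≈ 0.435275.
Cmin,ss = (D/Vd)·f/(1−f), so D = Cmin,ss·Vd·(1−f)/f.
D = 3 × 126 × (1−f)/f ≈ 3 × 126 × 1.29740 ≈ 490.42 mg.

490 mg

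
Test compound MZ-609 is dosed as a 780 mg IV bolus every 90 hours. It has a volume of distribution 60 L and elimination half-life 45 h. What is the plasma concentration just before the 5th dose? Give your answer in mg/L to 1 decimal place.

f = (1/2)^(τ/t½) = (1/2)^(90/45) ≈ 0.2500.
C₀ = D/Vd = 780/60 ≈ 13.000 mg/L.
Before the 5th dose, 4 doses have been given. Superposition: Cmin = C₀·(f + f² + … + f^4).
≈ 13.000 × (0.2500 + 0.0625 + 0.0156 + 0.0039) ≈ 13.000 × 0.3320 ≈ 4.316 mg/L.

4.3 mg/L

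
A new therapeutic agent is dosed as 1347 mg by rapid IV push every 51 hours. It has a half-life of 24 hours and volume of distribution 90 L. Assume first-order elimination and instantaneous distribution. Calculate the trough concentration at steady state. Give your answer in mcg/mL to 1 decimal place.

4.5 mcg/mL

k = ln2/t½ = ln2/24 ≈ 0.028881 h⁻¹; fraction remaining f = e^(−kτ) = e^(−0.028881×51) ≈ 0.2293.
Accumulation ratio R = 1/(1 − f) ≈ 1/0.7707 ≈ 1.2975.
Each bolus raises the concentration by D/Vd = 1347/90 ≈ 14.967 mcg/mL.
Cmax,ss = C₀/(1 − f) ≈ 14.967/0.7707 ≈ 19.420 mcg/mL.
One interval later, Cmin,ss = Cmax,ss·e^(−kτ) ≈ 19.420 × 0.2293 ≈ 4.453 mcg/mL.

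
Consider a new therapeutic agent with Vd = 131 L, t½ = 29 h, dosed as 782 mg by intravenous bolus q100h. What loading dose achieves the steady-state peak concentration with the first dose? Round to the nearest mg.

861 mg

f = (1/2)^(100/29) ≈ 0.091615; accumulation ratio R = 1/(1−f) ≈ 1.10085.
Loading dose to hit Cmax,ss on first dose: D_load = D_maint·R ≈ 782 × 1.10085 ≈ 860.86 mg.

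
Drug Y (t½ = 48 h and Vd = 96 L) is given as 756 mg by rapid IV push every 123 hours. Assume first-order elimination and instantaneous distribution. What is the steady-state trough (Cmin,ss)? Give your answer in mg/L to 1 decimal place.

1.6 mg/L

τ/t½ = 123/48 ≈ 2.5625, so fraction remaining f = (1/2)^(123/48) ≈ 0.1693.
Each bolus raises the concentration by D/Vd = 756/96 ≈ 7.875 mg/L.
Steady-state trough Cmin,ss = C₀·f/(1−f) ≈ 7.875 × 0.1693/0.8307 ≈ 1.605 mg/L.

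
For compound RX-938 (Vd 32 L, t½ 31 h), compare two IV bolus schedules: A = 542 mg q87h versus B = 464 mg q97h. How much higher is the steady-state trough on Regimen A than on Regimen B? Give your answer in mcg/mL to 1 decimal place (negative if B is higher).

1.0 mcg/mL

Regimen A: f = (1/2)^(87/31) ≈ 0.1429; Cmin,ss = (542/32)·f/(1−f) ≈ 2.824 mcg/mL.
Regimen B: f = (1/2)^(97/31) ≈ 0.1143; Cmin,ss = (464/32)·f/(1−f) ≈ 1.871 mcg/mL.
Difference ≈ 2.824 − 1.871 ≈ 0.953 mcg/mL.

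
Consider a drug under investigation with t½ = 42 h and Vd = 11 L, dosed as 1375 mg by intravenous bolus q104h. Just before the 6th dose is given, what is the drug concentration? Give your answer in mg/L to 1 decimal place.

27.4 mg/L

f = (1/2)^(τ/t½) = (1/2)^(104/42) ≈ 0.1797.
C₀ = D/Vd = 1375/11 ≈ 125.000 mg/L.
Before the 6th dose, 5 doses have been given. Superposition: Cmin = C₀·(f + f² + … + f^5).
≈ 125.000 × (0.1797 + 0.0323 + 0.0058 + 0.0010 + 0.0002) ≈ 125.000 × 0.2190 ≈ 27.375 mg/L.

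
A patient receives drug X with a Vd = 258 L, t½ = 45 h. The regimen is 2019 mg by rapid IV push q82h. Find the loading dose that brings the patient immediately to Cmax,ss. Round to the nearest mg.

f = (1/2)^(82/45) ≈ 0.282785; accumulation ratio R = 1/(1−f) ≈ 1.39428.
Loading dose to hit Cmax,ss on first dose: D_load = D_maint·R ≈ 2019 × 1.39428 ≈ 2815.05 mg.

2815 mg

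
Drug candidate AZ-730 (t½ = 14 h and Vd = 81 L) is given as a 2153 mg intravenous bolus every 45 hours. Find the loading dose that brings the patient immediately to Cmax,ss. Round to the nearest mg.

f = (1/2)^(45/14) ≈ 0.107747; accumulation ratio R = 1/(1−f) ≈ 1.12076.
Loading dose to hit Cmax,ss on first dose: D_load = D_maint·R ≈ 2153 × 1.12076 ≈ 2413.00 mg.

2413 mg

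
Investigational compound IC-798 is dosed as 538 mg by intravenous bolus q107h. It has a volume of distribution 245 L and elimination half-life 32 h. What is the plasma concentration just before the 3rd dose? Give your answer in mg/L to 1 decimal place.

0.2 mg/L

f = (1/2)^(τ/t½) = (1/2)^(107/32) ≈ 0.0985.
C₀ = D/Vd = 538/245 ≈ 2.196 mg/L.
Before the 3rd dose, 2 doses have been given. Superposition: Cmin = C₀·(f + f²).
≈ 2.196 × (0.0985 + 0.0097) ≈ 2.196 × 0.1082 ≈ 0.238 mg/L.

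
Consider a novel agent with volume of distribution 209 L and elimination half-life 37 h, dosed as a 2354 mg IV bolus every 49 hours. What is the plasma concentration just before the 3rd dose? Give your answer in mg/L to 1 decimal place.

6.3 mg/L

f = (1/2)^(τ/t½) = (1/2)^(49/37) ≈ 0.3993.
C₀ = D/Vd = 2354/209 ≈ 11.263 mg/L.
Before the 3rd dose, 2 doses have been given. Superposition: Cmin = C₀·(f + f²).
≈ 11.263 × (0.3993 + 0.1594) ≈ 11.263 × 0.5587 ≈ 6.293 mg/L.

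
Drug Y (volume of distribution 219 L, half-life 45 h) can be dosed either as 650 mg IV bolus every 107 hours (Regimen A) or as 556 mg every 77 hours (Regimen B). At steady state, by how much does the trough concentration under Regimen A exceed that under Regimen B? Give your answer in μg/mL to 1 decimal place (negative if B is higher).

Regimen A: f = (1/2)^(107/45) ≈ 0.1924; Cmin,ss = (650/219)·f/(1−f) ≈ 0.707 μg/mL.
Regimen B: f = (1/2)^(77/45) ≈ 0.3054; Cmin,ss = (556/219)·f/(1−f) ≈ 1.116 μg/mL.
Difference ≈ 0.707 − 1.116 ≈ -0.409 μg/mL.

-0.4 μg/mL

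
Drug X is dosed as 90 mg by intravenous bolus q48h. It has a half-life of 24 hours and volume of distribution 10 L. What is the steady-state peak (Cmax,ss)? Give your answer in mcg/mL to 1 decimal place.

τ = 48 h = 2 half-lives, so f = (1/2)^2 = 0.25.
Accumulation ratio R = 1/(1 − f) = 1/0.75 = 4/3.
Single-dose peak C₀ = D/Vd = 90/10 = 9 mcg/mL.
Steady-state peak Cmax,ss = C₀·R = 9 × 4/3 ≈ 12.000 mcg/mL.

12.0 mcg/mL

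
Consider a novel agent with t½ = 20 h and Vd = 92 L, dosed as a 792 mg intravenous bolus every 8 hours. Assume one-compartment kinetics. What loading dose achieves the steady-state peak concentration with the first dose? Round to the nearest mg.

f = (1/2)^(8/20) ≈ 0.757858; accumulation ratio R = 1/(1−f) ≈ 4.12981.
Loading dose to hit Cmax,ss on first dose: D_load = D_maint·R ≈ 792 × 4.12981 ≈ 3270.81 mg.

3271 mg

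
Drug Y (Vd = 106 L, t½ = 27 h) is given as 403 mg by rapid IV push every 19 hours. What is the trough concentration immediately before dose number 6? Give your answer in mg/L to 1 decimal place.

5.5 mg/L

f = (1/2)^(τ/t½) = (1/2)^(19/27) ≈ 0.6140.
C₀ = D/Vd = 403/106 ≈ 3.802 mg/L.
Before the 6th dose, 5 doses have been given. Superposition: Cmin = C₀·(f + f² + … + f^5).
≈ 3.802 × (0.6140 + 0.3770 + 0.2315 + 0.1421 + 0.0873) ≈ 3.802 × 1.4519 ≈ 5.520 mg/L.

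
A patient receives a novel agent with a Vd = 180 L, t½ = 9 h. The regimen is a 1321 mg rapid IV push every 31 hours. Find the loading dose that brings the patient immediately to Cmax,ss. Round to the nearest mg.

1455 mg

f = (1/2)^(31/9) ≈ 0.091858; accumulation ratio R = 1/(1−f) ≈ 1.10115.
Loading dose to hit Cmax,ss on first dose: D_load = D_maint·R ≈ 1321 × 1.10115 ≈ 1454.62 mg.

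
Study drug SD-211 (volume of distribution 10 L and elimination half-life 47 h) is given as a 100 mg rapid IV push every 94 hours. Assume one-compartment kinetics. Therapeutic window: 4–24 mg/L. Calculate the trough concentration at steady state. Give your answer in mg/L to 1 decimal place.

The dosing interval is 2 half-lives, so f = 2^(−2) = 0.25.
At steady state, R = 1/(1 − 0.25) = 4/3.
Single-dose peak C₀ = D/Vd = 100/10 = 10 mg/L.
Steady-state peak Cmax,ss = C₀·R = 10 × 4/3 ≈ 13.333 mg/L.
Steady-state trough Cmin,ss = Cmax,ss·f ≈ 13.333 × 0.25 ≈ 3.333 mg/L.
Trough 3.3 mg/L vs MEC 4 mg/L: subtherapeutic.

3.3 mg/L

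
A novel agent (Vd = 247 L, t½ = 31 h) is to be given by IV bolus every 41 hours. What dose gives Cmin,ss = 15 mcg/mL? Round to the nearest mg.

5562 mg

τ/t½ = 41/31 ≈ 1.3226, so f = (1/2)^(41/31) ≈ 0.399819.
Cmin,ss = (D/Vd)·f/(1−f), so D = Cmin,ss·Vd·(1−f)/f.
D = 15 × 247 × (1−f)/f ≈ 15 × 247 × 1.50113 ≈ 5561.69 mg.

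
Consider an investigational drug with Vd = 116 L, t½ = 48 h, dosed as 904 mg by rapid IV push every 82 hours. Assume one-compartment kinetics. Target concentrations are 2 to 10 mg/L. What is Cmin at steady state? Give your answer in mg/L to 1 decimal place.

3.4 mg/L

Over one 82-h interval, 82/48 ≈ 1.7083 half-lives elapse, leaving f ≈ 0.3060 of each dose.
Accumulation ratio R = 1/(1 − f) ≈ 1/0.6940 ≈ 1.4409.
Single-dose peak C₀ = D/Vd = 904/116 ≈ 7.793 mg/L.
Steady-state peak Cmax,ss = C₀·R ≈ 7.793 × 1.4409 ≈ 11.229 mg/L.
Steady-state trough Cmin,ss = Cmax,ss·f ≈ 11.229 × 0.3060 ≈ 3.436 mg/L.
Trough 3.4 mg/L vs MEC 2 mg/L: adequate.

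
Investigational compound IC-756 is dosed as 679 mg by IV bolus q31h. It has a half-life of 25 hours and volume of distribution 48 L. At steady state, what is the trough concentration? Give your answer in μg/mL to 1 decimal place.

k = ln2/t½ = ln2/25 ≈ 0.027726 h⁻¹; fraction remaining f = e^(−kτ) = e^(−0.027726×31) ≈ 0.4234.
Accumulation ratio R = 1/(1 − f) ≈ 1/0.5766 ≈ 1.7343.
Each bolus raises the concentration by D/Vd = 679/48 ≈ 14.146 μg/mL.
Cmax,ss = C₀/(1 − f) ≈ 14.146/0.5766 ≈ 24.533 μg/mL.
One interval later, Cmin,ss = Cmax,ss·e^(−kτ) ≈ 24.533 × 0.4234 ≈ 10.387 μg/mL.

10.4 μg/mL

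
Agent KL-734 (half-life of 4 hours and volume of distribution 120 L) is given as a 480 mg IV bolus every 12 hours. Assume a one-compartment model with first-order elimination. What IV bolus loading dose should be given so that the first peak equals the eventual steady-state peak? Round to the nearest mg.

549 mg

f = (1/2)^(12/4) ≈ 0.125000; accumulation ratio R = 1/(1−f) ≈ 1.14286.
Loading dose to hit Cmax,ss on first dose: D_load = D_maint·R ≈ 480 × 1.14286 ≈ 548.57 mg.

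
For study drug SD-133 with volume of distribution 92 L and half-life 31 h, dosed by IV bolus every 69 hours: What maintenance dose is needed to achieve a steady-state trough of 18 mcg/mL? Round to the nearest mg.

6090 mg

τ/t½ = 69/31 ≈ 2.2258, so f = (1/2)^(69/31) ≈ 0.213779.
Cmin,ss = (D/Vd)·f/(1−f), so D = Cmin,ss·Vd·(1−f)/f.
D = 18 × 92 × (1−f)/f ≈ 18 × 92 × 3.67773 ≈ 6090.32 mg.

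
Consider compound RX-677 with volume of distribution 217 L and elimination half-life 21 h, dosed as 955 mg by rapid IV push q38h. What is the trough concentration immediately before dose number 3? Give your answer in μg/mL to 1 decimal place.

f = (1/2)^(τ/t½) = (1/2)^(38/21) ≈ 0.2853.
C₀ = D/Vd = 955/217 ≈ 4.401 μg/mL.
Before the 3rd dose, 2 doses have been given. Superposition: Cmin = C₀·(f + f²).
≈ 4.401 × (0.2853 + 0.0814) ≈ 4.401 × 0.3667 ≈ 1.614 μg/mL.

1.6 μg/mL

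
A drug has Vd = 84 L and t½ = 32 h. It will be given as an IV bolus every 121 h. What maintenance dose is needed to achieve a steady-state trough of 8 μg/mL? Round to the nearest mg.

τ/t½ = 121/32 ≈ 3.7812, so f = (1/2)^(121/32) ≈ 0.072733.
Cmin,ss = (D/Vd)·f/(1−f), so D = Cmin,ss·Vd·(1−f)/f.
D = 8 × 84 × (1−f)/f ≈ 8 × 84 × 12.74892 ≈ 8567.27 mg.

8567 mg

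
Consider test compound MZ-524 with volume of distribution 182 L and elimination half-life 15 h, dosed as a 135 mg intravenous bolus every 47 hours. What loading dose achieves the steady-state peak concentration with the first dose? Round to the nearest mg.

152 mg

f = (1/2)^(47/15) ≈ 0.113965; accumulation ratio R = 1/(1−f) ≈ 1.12862.
Loading dose to hit Cmax,ss on first dose: D_load = D_maint·R ≈ 135 × 1.12862 ≈ 152.36 mg.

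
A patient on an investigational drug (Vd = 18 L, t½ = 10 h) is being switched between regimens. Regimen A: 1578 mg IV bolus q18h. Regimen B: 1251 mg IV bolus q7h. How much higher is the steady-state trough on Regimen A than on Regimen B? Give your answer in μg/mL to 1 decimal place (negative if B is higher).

Regimen A: f = (1/2)^(18/10) ≈ 0.2872; Cmin,ss = (1578/18)·f/(1−f) ≈ 35.322 μg/mL.
Regimen B: f = (1/2)^(7/10) ≈ 0.6156; Cmin,ss = (1251/18)·f/(1−f) ≈ 111.301 μg/mL.
Difference ≈ 35.322 − 111.301 ≈ -75.979 μg/mL.

-76.0 μg/mL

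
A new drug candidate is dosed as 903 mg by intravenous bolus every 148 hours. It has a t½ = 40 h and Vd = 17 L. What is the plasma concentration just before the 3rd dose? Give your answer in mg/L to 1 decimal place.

f = (1/2)^(τ/t½) = (1/2)^(148/40) ≈ 0.0769.
C₀ = D/Vd = 903/17 ≈ 53.118 mg/L.
Before the 3rd dose, 2 doses have been given. Superposition: Cmin = C₀·(f + f²).
≈ 53.118 × (0.0769 + 0.0059) ≈ 53.118 × 0.0828 ≈ 4.398 mg/L.

4.4 mg/L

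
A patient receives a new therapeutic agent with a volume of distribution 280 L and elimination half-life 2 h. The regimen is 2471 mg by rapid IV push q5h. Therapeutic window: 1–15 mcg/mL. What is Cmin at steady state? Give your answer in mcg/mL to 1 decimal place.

k = ln2/t½ = ln2/2 ≈ 0.346574 h⁻¹; fraction remaining f = e^(−kτ) = e^(−0.346574×5) ≈ 0.1768.
Single-dose peak C₀ = D/Vd = 2471/280 ≈ 8.825 mcg/mL.
Steady-state trough Cmin,ss = C₀·f/(1−f) ≈ 8.825 × 0.1768/0.8232 ≈ 1.895 mcg/mL.
Trough 1.9 mcg/mL vs MEC 1 mcg/mL: adequate.

1.9 mcg/mL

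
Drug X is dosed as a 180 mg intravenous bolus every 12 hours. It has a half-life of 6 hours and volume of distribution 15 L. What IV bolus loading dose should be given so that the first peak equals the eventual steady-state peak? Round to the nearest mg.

f = (1/2)^(12/6) ≈ 0.250000; accumulation ratio R = 1/(1−f) ≈ 1.33333.
Loading dose to hit Cmax,ss on first dose: D_load = D_maint·R ≈ 180 × 1.33333 ≈ 240.00 mg.

240 mg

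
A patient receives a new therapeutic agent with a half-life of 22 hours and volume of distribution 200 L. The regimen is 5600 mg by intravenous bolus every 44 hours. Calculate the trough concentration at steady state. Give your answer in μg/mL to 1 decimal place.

9.3 μg/mL

τ = 44 h = 2 half-lives, so f = (1/2)^2 = 0.25.
At steady state, R = 1/(1 − 0.25) = 4/3.
Single-dose peak C₀ = D/Vd = 5600/200 = 28 μg/mL.
Steady-state peak Cmax,ss = C₀·R = 28 × 4/3 ≈ 37.333 μg/mL.
Steady-state trough Cmin,ss = Cmax,ss·f ≈ 37.333 × 0.25 ≈ 9.333 μg/mL.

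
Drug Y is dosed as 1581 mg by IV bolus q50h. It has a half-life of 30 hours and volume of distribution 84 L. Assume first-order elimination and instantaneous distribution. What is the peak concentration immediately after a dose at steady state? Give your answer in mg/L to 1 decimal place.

k = ln2/t½ = ln2/30 ≈ 0.023105 h⁻¹; fraction remaining f = e^(−kτ) = e^(−0.023105×50) ≈ 0.3150.
Accumulation ratio R = 1/(1 − f) ≈ 1/0.6850 ≈ 1.4599.
Each bolus raises the concentration by D/Vd = 1581/84 ≈ 18.821 mg/L.
Cmax,ss = C₀/(1 − f) ≈ 18.821/0.6850 ≈ 27.476 mg/L.

27.5 mg/L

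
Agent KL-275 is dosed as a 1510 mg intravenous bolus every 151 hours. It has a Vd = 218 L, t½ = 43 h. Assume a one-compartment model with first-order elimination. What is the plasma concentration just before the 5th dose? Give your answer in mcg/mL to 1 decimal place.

f = (1/2)^(τ/t½) = (1/2)^(151/43) ≈ 0.0877.
C₀ = D/Vd = 1510/218 ≈ 6.927 mcg/mL.
Before the 5th dose, 4 doses have been given. Superposition: Cmin = C₀·(f + f² + … + f^4).
≈ 6.927 × (0.0877 + 0.0077 + 0.0007 + 0.0001) ≈ 6.927 × 0.0962 ≈ 0.666 mcg/mL.

0.7 mcg/mL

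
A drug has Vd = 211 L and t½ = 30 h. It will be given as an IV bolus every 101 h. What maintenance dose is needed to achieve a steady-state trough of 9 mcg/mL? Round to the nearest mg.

τ/t½ = 101/30 ≈ 3.3667, so f = (1/2)^(101/30) ≈ 0.096947.
Cmin,ss = (D/Vd)·f/(1−f), so D = Cmin,ss·Vd·(1−f)/f.
D = 9 × 211 × (1−f)/f ≈ 9 × 211 × 9.31491 ≈ 17689.01 mg.

17689 mg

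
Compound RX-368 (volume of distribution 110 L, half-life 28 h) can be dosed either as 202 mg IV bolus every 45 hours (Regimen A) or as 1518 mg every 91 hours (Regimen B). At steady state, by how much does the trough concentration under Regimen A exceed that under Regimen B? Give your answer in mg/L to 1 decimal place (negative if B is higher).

-0.7 mg/L

Regimen A: f = (1/2)^(45/28) ≈ 0.3282; Cmin,ss = (202/110)·f/(1−f) ≈ 0.897 mg/L.
Regimen B: f = (1/2)^(91/28) ≈ 0.1051; Cmin,ss = (1518/110)·f/(1−f) ≈ 1.621 mg/L.
Difference ≈ 0.897 − 1.621 ≈ -0.724 mg/L.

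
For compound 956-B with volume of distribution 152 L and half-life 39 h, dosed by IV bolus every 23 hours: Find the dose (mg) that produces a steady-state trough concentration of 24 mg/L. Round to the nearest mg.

1842 mg

τ/t½ = 23/39 ≈ 0.58974, so f = (1/2)^(23/39) ≈ 0.664461.
Cmin,ss = (D/Vd)·f/(1−f), so D = Cmin,ss·Vd·(1−f)/f.
D = 24 × 152 × (1−f)/f ≈ 24 × 152 × 0.50498 ≈ 1842.17 mg.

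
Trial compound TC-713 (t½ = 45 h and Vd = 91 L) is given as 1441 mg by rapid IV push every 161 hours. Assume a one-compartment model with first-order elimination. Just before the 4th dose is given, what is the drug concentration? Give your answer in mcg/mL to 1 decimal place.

1.4 mcg/mL

f = (1/2)^(τ/t½) = (1/2)^(161/45) ≈ 0.0837.
C₀ = D/Vd = 1441/91 ≈ 15.835 mcg/mL.
Before the 4th dose, 3 doses have been given. Superposition: Cmin = C₀·(f + f² + … + f^3).
≈ 15.835 × (0.0837 + 0.0070 + 0.0006) ≈ 15.835 × 0.0913 ≈ 1.446 mcg/mL.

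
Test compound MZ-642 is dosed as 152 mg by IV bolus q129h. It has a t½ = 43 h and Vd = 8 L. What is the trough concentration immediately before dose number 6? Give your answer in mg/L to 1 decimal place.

2.7 mg/L

f = (1/2)^(τ/t½) = (1/2)^(129/43) ≈ 0.1250.
C₀ = D/Vd = 152/8 ≈ 19.000 mg/L.
Before the 6th dose, 5 doses have been given. Superposition: Cmin = C₀·(f + f² + … + f^5).
≈ 19.000 × (0.1250 + 0.0156 + 0.0020 + 0.0002 + 0.0000) ≈ 19.000 × 0.1428 ≈ 2.713 mg/L.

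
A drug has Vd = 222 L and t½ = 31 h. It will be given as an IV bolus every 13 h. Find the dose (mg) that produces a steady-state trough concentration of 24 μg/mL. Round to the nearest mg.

τ/t½ = 13/31 ≈ 0.41935, so f = (1/2)^(13/31) ≈ 0.747759.
Cmin,ss = (D/Vd)·f/(1−f), so D = Cmin,ss·Vd·(1−f)/f.
D = 24 × 222 × (1−f)/f ≈ 24 × 222 × 0.33733 ≈ 1797.29 mg.

1797 mg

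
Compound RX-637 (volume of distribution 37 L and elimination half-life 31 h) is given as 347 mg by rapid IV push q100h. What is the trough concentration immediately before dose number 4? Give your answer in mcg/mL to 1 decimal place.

1.1 mcg/mL

f = (1/2)^(τ/t½) = (1/2)^(100/31) ≈ 0.1069.
C₀ = D/Vd = 347/37 ≈ 9.378 mcg/mL.
Before the 4th dose, 3 doses have been given. Superposition: Cmin = C₀·(f + f² + … + f^3).
≈ 9.378 × (0.1069 + 0.0114 + 0.0012) ≈ 9.378 × 0.1195 ≈ 1.121 mcg/mL.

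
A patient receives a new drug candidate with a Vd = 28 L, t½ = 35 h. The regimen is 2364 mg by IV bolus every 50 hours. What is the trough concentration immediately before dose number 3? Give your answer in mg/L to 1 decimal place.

f = (1/2)^(τ/t½) = (1/2)^(50/35) ≈ 0.3715.
C₀ = D/Vd = 2364/28 ≈ 84.429 mg/L.
Before the 3rd dose, 2 doses have been given. Superposition: Cmin = C₀·(f + f²).
≈ 84.429 × (0.3715 + 0.1380) ≈ 84.429 × 0.5095 ≈ 43.017 mg/L.

43.0 mg/L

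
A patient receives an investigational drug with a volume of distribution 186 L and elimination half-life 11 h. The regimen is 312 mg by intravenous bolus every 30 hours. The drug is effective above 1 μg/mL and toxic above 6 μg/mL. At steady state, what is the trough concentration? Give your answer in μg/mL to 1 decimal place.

τ/t½ = 30/11 ≈ 2.7273, so fraction remaining f = (1/2)^(30/11) ≈ 0.1510.
Accumulation ratio R = 1/(1 − f) ≈ 1/0.8490 ≈ 1.1779.
Each bolus raises the concentration by D/Vd = 312/186 ≈ 1.677 μg/mL.
Cmax,ss = C₀/(1 − f) ≈ 1.677/0.8490 ≈ 1.975 μg/mL.
One interval later, Cmin,ss = Cmax,ss·e^(−kτ) ≈ 1.975 × 0.1510 ≈ 0.298 μg/mL.
Trough 0.3 μg/mL vs MEC 1 μg/mL: subtherapeutic.

0.3 μg/mL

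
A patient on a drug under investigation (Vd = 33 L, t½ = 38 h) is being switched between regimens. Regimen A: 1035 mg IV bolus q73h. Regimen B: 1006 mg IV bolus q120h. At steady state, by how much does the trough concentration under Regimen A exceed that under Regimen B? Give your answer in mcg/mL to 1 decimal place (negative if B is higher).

7.4 mcg/mL

Regimen A: f = (1/2)^(73/38) ≈ 0.2641; Cmin,ss = (1035/33)·f/(1−f) ≈ 11.256 mcg/mL.
Regimen B: f = (1/2)^(120/38) ≈ 0.1120; Cmin,ss = (1006/33)·f/(1−f) ≈ 3.845 mcg/mL.
Difference ≈ 11.256 − 3.845 ≈ 7.411 mcg/mL.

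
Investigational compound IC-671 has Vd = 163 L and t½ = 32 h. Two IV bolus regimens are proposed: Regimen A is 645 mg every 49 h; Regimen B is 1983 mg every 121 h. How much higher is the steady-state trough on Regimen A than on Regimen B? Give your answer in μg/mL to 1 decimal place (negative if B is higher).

Regimen A: f = (1/2)^(49/32) ≈ 0.3460; Cmin,ss = (645/163)·f/(1−f) ≈ 2.093 μg/mL.
Regimen B: f = (1/2)^(121/32) ≈ 0.0727; Cmin,ss = (1983/163)·f/(1−f) ≈ 0.954 μg/mL.
Difference ≈ 2.093 − 0.954 ≈ 1.139 μg/mL.

1.1 μg/mL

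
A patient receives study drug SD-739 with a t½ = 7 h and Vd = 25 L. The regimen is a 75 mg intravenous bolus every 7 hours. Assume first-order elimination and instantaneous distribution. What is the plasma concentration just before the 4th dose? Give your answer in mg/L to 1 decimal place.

2.6 mg/L

f = (1/2)^(τ/t½) = (1/2)^(7/7) ≈ 0.5000.
C₀ = D/Vd = 75/25 ≈ 3.000 mg/L.
Before the 4th dose, 3 doses have been given. Superposition: Cmin = C₀·(f + f² + … + f^3).
≈ 3.000 × (0.5000 + 0.2500 + 0.1250) ≈ 3.000 × 0.8750 ≈ 2.625 mg/L.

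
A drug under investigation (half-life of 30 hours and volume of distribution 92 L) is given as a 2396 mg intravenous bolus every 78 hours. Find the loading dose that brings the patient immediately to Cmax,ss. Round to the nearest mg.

2869 mg

f = (1/2)^(78/30) ≈ 0.164938; accumulation ratio R = 1/(1−f) ≈ 1.19752.
Loading dose to hit Cmax,ss on first dose: D_load = D_maint·R ≈ 2396 × 1.19752 ≈ 2869.26 mg.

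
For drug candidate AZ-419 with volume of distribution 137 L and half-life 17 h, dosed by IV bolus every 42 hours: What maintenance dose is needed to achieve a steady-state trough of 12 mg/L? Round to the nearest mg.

7468 mg

τ/t½ = 42/17 ≈ 2.4706, so f = (1/2)^(42/17) ≈ 0.180418.
Cmin,ss = (D/Vd)·f/(1−f), so D = Cmin,ss·Vd·(1−f)/f.
D = 12 × 137 × (1−f)/f ≈ 12 × 137 × 4.54268 ≈ 7468.17 mg.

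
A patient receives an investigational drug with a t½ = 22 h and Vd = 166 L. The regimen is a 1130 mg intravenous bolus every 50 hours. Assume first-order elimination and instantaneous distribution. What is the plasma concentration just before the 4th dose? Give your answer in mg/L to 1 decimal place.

1.8 mg/L

f = (1/2)^(τ/t½) = (1/2)^(50/22) ≈ 0.2069.
C₀ = D/Vd = 1130/166 ≈ 6.807 mg/L.
Before the 4th dose, 3 doses have been given. Superposition: Cmin = C₀·(f + f² + … + f^3).
≈ 6.807 × (0.2069 + 0.0428 + 0.0089) ≈ 6.807 × 0.2586 ≈ 1.760 mg/L.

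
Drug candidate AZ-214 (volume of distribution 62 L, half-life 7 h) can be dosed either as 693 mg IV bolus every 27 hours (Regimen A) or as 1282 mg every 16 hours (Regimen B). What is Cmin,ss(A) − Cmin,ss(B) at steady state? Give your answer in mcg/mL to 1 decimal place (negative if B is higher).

Regimen A: f = (1/2)^(27/7) ≈ 0.0690; Cmin,ss = (693/62)·f/(1−f) ≈ 0.828 mcg/mL.
Regimen B: f = (1/2)^(16/7) ≈ 0.2051; Cmin,ss = (1282/62)·f/(1−f) ≈ 5.335 mcg/mL.
Difference ≈ 0.828 − 5.335 ≈ -4.507 mcg/mL.

-4.5 mcg/mL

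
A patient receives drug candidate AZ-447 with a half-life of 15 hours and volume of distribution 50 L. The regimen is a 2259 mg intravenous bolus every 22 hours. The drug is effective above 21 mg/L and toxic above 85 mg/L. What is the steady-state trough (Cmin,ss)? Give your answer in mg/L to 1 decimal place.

k = ln2/t½ = ln2/15 ≈ 0.046210 h⁻¹; fraction remaining f = e^(−kτ) = e^(−0.046210×22) ≈ 0.3618.
Each bolus raises the concentration by D/Vd = 2259/50 ≈ 45.180 mg/L.
Steady-state trough Cmin,ss = C₀·f/(1−f) ≈ 45.180 × 0.3618/0.6382 ≈ 25.613 mg/L.
Trough 25.6 mg/L vs MEC 21 mg/L: adequate.

25.6 mg/L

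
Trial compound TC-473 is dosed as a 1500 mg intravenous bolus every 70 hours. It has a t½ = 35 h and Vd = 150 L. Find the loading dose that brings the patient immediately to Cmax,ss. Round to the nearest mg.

f = (1/2)^(70/35) ≈ 0.250000; accumulation ratio R = 1/(1−f) ≈ 1.33333.
Loading dose to hit Cmax,ss on first dose: D_load = D_maint·R ≈ 1500 × 1.33333 ≈ 1999.99 mg.

2000 mg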